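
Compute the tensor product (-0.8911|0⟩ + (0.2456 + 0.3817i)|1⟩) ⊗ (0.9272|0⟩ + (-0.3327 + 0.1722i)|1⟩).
-0.8262|00⟩ + (0.2965 - 0.1534i)|01⟩ + (0.2277 + 0.3539i)|10⟩ + (-0.1474 - 0.0847i)|11⟩

amp(|b₁b₂…⟩) = product of the factor amplitudes for bits b₁, b₂, …; only kets whose every factor amplitude is nonzero survive.
|00⟩: (-0.8911)(0.9272) = -0.8262
|01⟩: (-0.8911)(-0.3327 + 0.1722i) = (0.2965 - 0.1534i)
|10⟩: (0.2456 + 0.3817i)(0.9272) = (0.2277 + 0.3539i)
|11⟩: (0.2456 + 0.3817i)(-0.3327 + 0.1722i) = (-0.1474 - 0.0847i)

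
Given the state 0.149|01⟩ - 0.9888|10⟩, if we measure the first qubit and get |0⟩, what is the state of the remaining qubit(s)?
|1⟩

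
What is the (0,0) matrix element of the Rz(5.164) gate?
(-0.8475 - 0.5308i)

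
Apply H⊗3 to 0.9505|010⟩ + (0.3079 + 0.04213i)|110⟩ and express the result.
(0.4449 + 0.0149i)|000⟩ + (0.4449 + 0.0149i)|001⟩ + (-0.4449 - 0.0149i)|010⟩ + (-0.4449 - 0.0149i)|011⟩ + (0.2272 - 0.0149i)|100⟩ + (0.2272 - 0.0149i)|101⟩ + (-0.2272 + 0.0149i)|110⟩ + (-0.2272 + 0.0149i)|111⟩

H⊗3 gives amp(|y⟩) = (1/2√2) Σ_x (−1)^(x·y) amp(|x⟩), where x·y is the number of positions in which both x and y have a 1.
|000⟩: (0.9505 + (0.3079 + 0.04213i))/(2√2) = (0.4449 + 0.0149i)
|001⟩: (0.9505 + (0.3079 + 0.04213i))/(2√2) = (0.4449 + 0.0149i)
|010⟩: (-0.9505 - (0.3079 + 0.04213i))/(2√2) = (-0.4449 - 0.0149i)
|011⟩: (-0.9505 - (0.3079 + 0.04213i))/(2√2) = (-0.4449 - 0.0149i)
|100⟩: (0.9505 - (0.3079 + 0.04213i))/(2√2) = (0.2272 - 0.0149i)
|101⟩: (0.9505 - (0.3079 + 0.04213i))/(2√2) = (0.2272 - 0.0149i)
|110⟩: (-0.9505 + (0.3079 + 0.04213i))/(2√2) = (-0.2272 + 0.0149i)
|111⟩: (-0.9505 + (0.3079 + 0.04213i))/(2√2) = (-0.2272 + 0.0149i)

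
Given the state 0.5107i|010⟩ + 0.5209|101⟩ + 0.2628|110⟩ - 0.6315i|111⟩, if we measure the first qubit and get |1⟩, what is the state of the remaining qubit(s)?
0.6059|01⟩ + 0.3057|10⟩ - 0.7345i|11⟩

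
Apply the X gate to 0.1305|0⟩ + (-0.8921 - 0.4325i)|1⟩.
(-0.8921 - 0.4325i)|0⟩ + 0.1305|1⟩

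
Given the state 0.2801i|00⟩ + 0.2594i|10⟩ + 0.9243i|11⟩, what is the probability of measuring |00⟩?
0.07846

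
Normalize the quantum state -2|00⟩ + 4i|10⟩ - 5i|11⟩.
-0.2981|00⟩ + 0.5963i|10⟩ - 0.7454i|11⟩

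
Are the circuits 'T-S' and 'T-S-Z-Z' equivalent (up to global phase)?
Yes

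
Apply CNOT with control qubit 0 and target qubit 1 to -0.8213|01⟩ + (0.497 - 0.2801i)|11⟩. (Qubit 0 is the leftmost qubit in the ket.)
-0.8213|01⟩ + (0.497 - 0.2801i)|10⟩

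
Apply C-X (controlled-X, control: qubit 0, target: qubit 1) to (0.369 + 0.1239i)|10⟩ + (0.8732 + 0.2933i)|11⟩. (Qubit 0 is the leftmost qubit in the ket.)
(0.8732 + 0.2933i)|10⟩ + (0.369 + 0.1239i)|11⟩

C-X leaves the control-|0⟩ kets |00⟩, |01⟩ unchanged and applies X to qubit 1 on the control-|1⟩ pair (|10⟩, |11⟩).
X = [[0, 1], [1, 0]].
With a = amp(|10⟩) = (0.369 + 0.1239i) and b = amp(|11⟩) = (0.8732 + 0.2933i):
new amp(|10⟩) = (1)·b = (0.8732 + 0.2933i)
new amp(|11⟩) = (1)·a = (0.369 + 0.1239i)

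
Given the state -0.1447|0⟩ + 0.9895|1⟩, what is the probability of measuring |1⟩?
0.9791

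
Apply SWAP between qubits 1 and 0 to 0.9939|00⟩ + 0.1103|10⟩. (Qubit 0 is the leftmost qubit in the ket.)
0.9939|00⟩ + 0.1103|01⟩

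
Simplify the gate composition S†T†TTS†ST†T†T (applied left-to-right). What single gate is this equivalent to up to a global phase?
S†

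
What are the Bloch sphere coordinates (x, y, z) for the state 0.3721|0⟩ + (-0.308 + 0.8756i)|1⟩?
(-0.2292, 0.6516, -0.7231)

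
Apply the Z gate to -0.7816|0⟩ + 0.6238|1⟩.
-0.7816|0⟩ - 0.6238|1⟩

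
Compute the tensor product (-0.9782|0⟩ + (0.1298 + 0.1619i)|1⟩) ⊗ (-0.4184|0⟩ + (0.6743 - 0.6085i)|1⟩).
0.4093|00⟩ + (-0.6596 + 0.5952i)|01⟩ + (-0.05431 - 0.06774i)|10⟩ + (0.186 + 0.03019i)|11⟩

amp(|b₁b₂…⟩) = product of the factor amplitudes for bits b₁, b₂, …; only kets whose every factor amplitude is nonzero survive.
|00⟩: (-0.9782)(-0.4184) = 0.4093
|01⟩: (-0.9782)(0.6743 - 0.6085i) = (-0.6596 + 0.5952i)
|10⟩: (0.1298 + 0.1619i)(-0.4184) = (-0.05431 - 0.06774i)
|11⟩: (0.1298 + 0.1619i)(0.6743 - 0.6085i) = (0.186 + 0.03019i)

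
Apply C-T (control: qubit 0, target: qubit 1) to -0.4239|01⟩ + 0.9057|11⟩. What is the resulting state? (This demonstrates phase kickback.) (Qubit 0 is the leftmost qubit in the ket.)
-0.4239|01⟩ + (0.6404 + 0.6404i)|11⟩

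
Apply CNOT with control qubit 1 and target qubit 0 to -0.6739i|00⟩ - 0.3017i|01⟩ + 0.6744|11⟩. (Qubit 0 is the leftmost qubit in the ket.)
-0.6739i|00⟩ + 0.6744|01⟩ - 0.3017i|11⟩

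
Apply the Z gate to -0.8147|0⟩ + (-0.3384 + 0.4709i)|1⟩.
-0.8147|0⟩ + (0.3384 - 0.4709i)|1⟩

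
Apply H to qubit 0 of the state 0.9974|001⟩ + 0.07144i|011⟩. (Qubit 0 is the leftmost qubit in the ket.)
0.7053|001⟩ + 0.05052i|011⟩ + 0.7053|101⟩ + 0.05052i|111⟩

H on qubit 0 mixes each pair of kets that differ only in qubit 0: amplitudes (a, b) of (|…0…⟩, |…1…⟩) become ((a + b)/√2, (a − b)/√2). Kets absent from the input have amplitude 0.
(|001⟩, |101⟩): (a, b) = (0.9974, 0) → (0.7053, 0.7053)
(|011⟩, |111⟩): (a, b) = (0.07144i, 0) → (0.05052i, 0.05052i)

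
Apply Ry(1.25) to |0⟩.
0.811|0⟩ + 0.5851|1⟩

Ry(1.25) = [[cos(θ/2), −sin(θ/2)], [sin(θ/2), cos(θ/2)]]; θ = 1.25, cos(θ/2) ≈ 0.810963, sin(θ/2) ≈ 0.585097.
With a = amp(|0⟩) = 1 and b = amp(|1⟩) = 0:
new amp(|0⟩) = (0.810963)·a + (-0.585097)·b = 0.811
new amp(|1⟩) = (0.585097)·a + (0.810963)·b = 0.5851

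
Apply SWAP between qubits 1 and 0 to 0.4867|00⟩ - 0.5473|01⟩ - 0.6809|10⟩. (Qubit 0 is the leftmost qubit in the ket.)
0.4867|00⟩ - 0.6809|01⟩ - 0.5473|10⟩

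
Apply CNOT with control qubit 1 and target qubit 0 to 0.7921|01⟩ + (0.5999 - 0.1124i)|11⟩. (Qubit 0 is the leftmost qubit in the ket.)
(0.5999 - 0.1124i)|01⟩ + 0.7921|11⟩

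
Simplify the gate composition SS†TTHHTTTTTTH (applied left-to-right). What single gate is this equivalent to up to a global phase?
H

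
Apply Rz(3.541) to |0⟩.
(-0.1984 - 0.9801i)|0⟩

Rz(3.541) = [[e^(−iθ/2), 0], [0, e^(iθ/2)]] with e^(±iθ/2) = cos(θ/2) ± i·sin(θ/2); θ = 3.541, cos(θ/2) ≈ -0.198379, sin(θ/2) ≈ 0.980125.
With a = amp(|0⟩) = 1 and b = amp(|1⟩) = 0:
new amp(|0⟩) = (-0.198379 - 0.980125i)·a = (-0.1984 - 0.9801i)
new amp(|1⟩) = (-0.198379 + 0.980125i)·b = 0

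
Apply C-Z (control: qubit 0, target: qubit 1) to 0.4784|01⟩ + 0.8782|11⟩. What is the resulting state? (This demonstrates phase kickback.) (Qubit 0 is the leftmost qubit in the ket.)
0.4784|01⟩ - 0.8782|11⟩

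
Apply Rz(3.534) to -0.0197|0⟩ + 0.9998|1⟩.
(0.00384 + 0.01932i)|0⟩ + (-0.1949 + 0.9806i)|1⟩

Rz(3.534) = [[e^(−iθ/2), 0], [0, e^(iθ/2)]] with e^(±iθ/2) = cos(θ/2) ± i·sin(θ/2); θ = 3.534, cos(θ/2) ≈ -0.194947, sin(θ/2) ≈ 0.980814.
With a = amp(|0⟩) = -0.0197 and b = amp(|1⟩) = 0.9998:
new amp(|0⟩) = (-0.194947 - 0.980814i)·a = (0.00384 + 0.01932i)
new amp(|1⟩) = (-0.194947 + 0.980814i)·b = (-0.1949 + 0.9806i)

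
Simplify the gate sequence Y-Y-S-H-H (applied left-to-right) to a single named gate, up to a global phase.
S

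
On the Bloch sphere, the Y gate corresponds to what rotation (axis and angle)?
Rotation by π around the y-axis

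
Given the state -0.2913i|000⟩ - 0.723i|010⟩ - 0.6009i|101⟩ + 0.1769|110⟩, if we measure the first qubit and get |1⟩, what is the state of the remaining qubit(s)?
-0.9593i|01⟩ + 0.2824|10⟩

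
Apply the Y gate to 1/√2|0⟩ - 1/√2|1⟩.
(1/√2)i|0⟩ + (1/√2)i|1⟩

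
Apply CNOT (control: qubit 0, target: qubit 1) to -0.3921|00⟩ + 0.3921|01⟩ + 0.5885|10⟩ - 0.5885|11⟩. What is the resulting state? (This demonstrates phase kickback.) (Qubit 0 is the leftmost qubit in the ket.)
-0.3921|00⟩ + 0.3921|01⟩ - 0.5885|10⟩ + 0.5885|11⟩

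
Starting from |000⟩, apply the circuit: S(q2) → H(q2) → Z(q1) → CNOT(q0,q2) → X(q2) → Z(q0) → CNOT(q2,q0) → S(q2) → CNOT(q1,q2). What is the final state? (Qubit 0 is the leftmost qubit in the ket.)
1/√2|000⟩ + (1/√2)i|101⟩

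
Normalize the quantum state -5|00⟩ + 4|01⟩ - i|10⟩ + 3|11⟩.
-0.7001|00⟩ + 0.5601|01⟩ - 0.14i|10⟩ + 0.4201|11⟩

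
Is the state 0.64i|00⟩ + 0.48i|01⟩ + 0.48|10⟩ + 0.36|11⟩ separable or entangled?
Separable

Writing the state as a|00⟩ + b|01⟩ + c|10⟩ + d|11⟩, it is a product state iff ad − bc = 0.
Here (a, b, c, d) = (0.64i, 0.48i, 0.48, 0.36): ad − bc = (0.64i)(0.36) − (0.48i)(0.48) = 0, so the state is separable.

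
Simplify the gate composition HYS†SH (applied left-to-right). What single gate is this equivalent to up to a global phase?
Y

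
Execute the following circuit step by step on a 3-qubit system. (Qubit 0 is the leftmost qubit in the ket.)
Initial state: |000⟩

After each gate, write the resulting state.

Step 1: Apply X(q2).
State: |001⟩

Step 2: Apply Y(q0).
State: i|101⟩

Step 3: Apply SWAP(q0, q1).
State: i|011⟩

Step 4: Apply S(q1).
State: -|011⟩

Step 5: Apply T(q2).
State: (-1/√2 - (1/√2)i)|011⟩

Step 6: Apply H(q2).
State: (-1/2 - (1/2)i)|010⟩ + (1/2 + (1/2)i)|011⟩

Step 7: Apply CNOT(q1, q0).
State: (-1/2 - (1/2)i)|110⟩ + (1/2 + (1/2)i)|111⟩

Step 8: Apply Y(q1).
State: (-1/2 + (1/2)i)|100⟩ + (1/2 - (1/2)i)|101⟩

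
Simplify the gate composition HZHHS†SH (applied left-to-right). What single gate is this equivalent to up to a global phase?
X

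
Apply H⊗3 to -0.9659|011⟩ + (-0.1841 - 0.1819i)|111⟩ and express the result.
(-0.4066 - 0.06431i)|000⟩ + (0.4066 + 0.06431i)|001⟩ + (0.4066 + 0.06431i)|010⟩ + (-0.4066 - 0.06431i)|011⟩ + (-0.2764 + 0.06431i)|100⟩ + (0.2764 - 0.06431i)|101⟩ + (0.2764 - 0.06431i)|110⟩ + (-0.2764 + 0.06431i)|111⟩

H⊗3 gives amp(|y⟩) = (1/2√2) Σ_x (−1)^(x·y) amp(|x⟩), where x·y is the number of positions in which both x and y have a 1.
|000⟩: (-0.9659 + (-0.1841 - 0.1819i))/(2√2) = (-0.4066 - 0.06431i)
|001⟩: (0.9659 - (-0.1841 - 0.1819i))/(2√2) = (0.4066 + 0.06431i)
|010⟩: (0.9659 - (-0.1841 - 0.1819i))/(2√2) = (0.4066 + 0.06431i)
|011⟩: (-0.9659 + (-0.1841 - 0.1819i))/(2√2) = (-0.4066 - 0.06431i)
|100⟩: (-0.9659 - (-0.1841 - 0.1819i))/(2√2) = (-0.2764 + 0.06431i)
|101⟩: (0.9659 + (-0.1841 - 0.1819i))/(2√2) = (0.2764 - 0.06431i)
|110⟩: (0.9659 + (-0.1841 - 0.1819i))/(2√2) = (0.2764 - 0.06431i)
|111⟩: (-0.9659 - (-0.1841 - 0.1819i))/(2√2) = (-0.2764 + 0.06431i)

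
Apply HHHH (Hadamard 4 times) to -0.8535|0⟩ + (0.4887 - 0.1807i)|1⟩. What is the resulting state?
-0.8535|0⟩ + (0.4887 - 0.1807i)|1⟩

H² = I, so an even number of Hadamards cancels: H^4 = I and the state is unchanged.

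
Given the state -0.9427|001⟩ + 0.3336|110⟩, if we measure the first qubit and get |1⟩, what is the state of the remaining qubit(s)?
|10⟩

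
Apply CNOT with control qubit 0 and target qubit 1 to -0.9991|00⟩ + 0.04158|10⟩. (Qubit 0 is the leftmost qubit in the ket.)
-0.9991|00⟩ + 0.04158|11⟩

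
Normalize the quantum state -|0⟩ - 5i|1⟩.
-0.1961|0⟩ - 0.9806i|1⟩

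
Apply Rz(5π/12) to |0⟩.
(0.7934 - 0.6088i)|0⟩

Rz(5π/12) = [[e^(−iθ/2), 0], [0, e^(iθ/2)]] with e^(±iθ/2) = cos(θ/2) ± i·sin(θ/2); θ = 5π/12, cos(θ/2) ≈ 0.793353, sin(θ/2) ≈ 0.608761.
With a = amp(|0⟩) = 1 and b = amp(|1⟩) = 0:
new amp(|0⟩) = (0.793353 - 0.608761i)·a = (0.7934 - 0.6088i)
new amp(|1⟩) = (0.793353 + 0.608761i)·b = 0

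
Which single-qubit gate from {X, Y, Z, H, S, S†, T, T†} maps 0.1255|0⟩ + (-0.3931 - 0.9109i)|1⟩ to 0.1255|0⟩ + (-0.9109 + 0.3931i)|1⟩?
S†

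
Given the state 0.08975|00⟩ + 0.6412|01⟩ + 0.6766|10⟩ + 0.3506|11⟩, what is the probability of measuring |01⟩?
0.4111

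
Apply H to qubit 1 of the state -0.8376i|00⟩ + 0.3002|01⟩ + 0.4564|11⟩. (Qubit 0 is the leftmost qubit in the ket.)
(0.2123 - 0.5923i)|00⟩ + (-0.2123 - 0.5923i)|01⟩ + 0.3227|10⟩ - 0.3227|11⟩

H on qubit 1 mixes each pair of kets that differ only in qubit 1: amplitudes (a, b) of (|…0…⟩, |…1…⟩) become ((a + b)/√2, (a − b)/√2). Kets absent from the input have amplitude 0.
(|00⟩, |01⟩): (a, b) = (-0.8376i, 0.3002) → ((0.2123 - 0.5923i), (-0.2123 - 0.5923i))
(|10⟩, |11⟩): (a, b) = (0, 0.4564) → (0.3227, -0.3227)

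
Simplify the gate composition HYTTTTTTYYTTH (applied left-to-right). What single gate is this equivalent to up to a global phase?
Y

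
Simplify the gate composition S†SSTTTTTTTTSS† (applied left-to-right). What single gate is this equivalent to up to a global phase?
S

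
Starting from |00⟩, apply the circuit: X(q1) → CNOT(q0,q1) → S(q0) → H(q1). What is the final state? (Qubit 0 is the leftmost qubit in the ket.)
1/√2|00⟩ - 1/√2|01⟩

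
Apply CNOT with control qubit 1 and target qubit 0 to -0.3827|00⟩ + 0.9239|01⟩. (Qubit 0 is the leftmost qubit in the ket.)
-0.3827|00⟩ + 0.9239|11⟩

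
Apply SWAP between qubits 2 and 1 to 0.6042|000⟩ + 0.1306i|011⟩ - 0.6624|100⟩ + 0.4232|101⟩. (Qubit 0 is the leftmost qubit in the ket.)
0.6042|000⟩ + 0.1306i|011⟩ - 0.6624|100⟩ + 0.4232|110⟩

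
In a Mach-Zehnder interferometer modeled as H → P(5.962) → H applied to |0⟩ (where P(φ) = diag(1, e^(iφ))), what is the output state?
(0.9744 - 0.1578i)|0⟩ + (0.02557 + 0.1578i)|1⟩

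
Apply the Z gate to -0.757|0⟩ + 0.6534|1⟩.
-0.757|0⟩ - 0.6534|1⟩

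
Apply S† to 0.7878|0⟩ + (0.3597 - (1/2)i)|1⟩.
0.7878|0⟩ + (-1/2 - 0.3597i)|1⟩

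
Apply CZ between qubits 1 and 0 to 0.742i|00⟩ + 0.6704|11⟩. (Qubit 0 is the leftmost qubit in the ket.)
0.742i|00⟩ - 0.6704|11⟩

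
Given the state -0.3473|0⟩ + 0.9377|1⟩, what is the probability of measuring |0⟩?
0.1206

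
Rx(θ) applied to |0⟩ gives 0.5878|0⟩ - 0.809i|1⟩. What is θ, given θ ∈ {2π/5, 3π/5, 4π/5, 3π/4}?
3π/5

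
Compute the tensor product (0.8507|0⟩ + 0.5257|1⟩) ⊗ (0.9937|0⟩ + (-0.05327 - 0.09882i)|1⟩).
0.8453|00⟩ + (-0.04532 - 0.08407i)|01⟩ + 0.5224|10⟩ + (-0.028 - 0.05195i)|11⟩

amp(|b₁b₂…⟩) = product of the factor amplitudes for bits b₁, b₂, …; only kets whose every factor amplitude is nonzero survive.
|00⟩: (0.8507)(0.9937) = 0.8453
|01⟩: (0.8507)(-0.05327 - 0.09882i) = (-0.04532 - 0.08407i)
|10⟩: (0.5257)(0.9937) = 0.5224
|11⟩: (0.5257)(-0.05327 - 0.09882i) = (-0.028 - 0.05195i)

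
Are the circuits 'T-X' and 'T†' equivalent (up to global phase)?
No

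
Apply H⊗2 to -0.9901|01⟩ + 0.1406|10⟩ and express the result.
-0.4248|00⟩ + 0.5654|01⟩ - 0.5654|10⟩ + 0.4248|11⟩

H⊗2 gives amp(|y⟩) = (1/2) Σ_x (−1)^(x·y) amp(|x⟩), where x·y is the number of positions in which both x and y have a 1.
|00⟩: (-0.9901 + 0.1406)/2 = -0.4248
|01⟩: (0.9901 + 0.1406)/2 = 0.5654
|10⟩: (-0.9901 - 0.1406)/2 = -0.5654
|11⟩: (0.9901 - 0.1406)/2 = 0.4248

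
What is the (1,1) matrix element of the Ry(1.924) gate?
0.5719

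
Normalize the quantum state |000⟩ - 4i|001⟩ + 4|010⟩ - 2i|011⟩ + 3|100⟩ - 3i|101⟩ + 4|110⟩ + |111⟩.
0.1179|000⟩ - 0.4714i|001⟩ + 0.4714|010⟩ - 0.2357i|011⟩ + 1/√8|100⟩ - (1/√8)i|101⟩ + 0.4714|110⟩ + 0.1179|111⟩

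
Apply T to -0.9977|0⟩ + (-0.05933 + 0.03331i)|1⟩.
-0.9977|0⟩ + (-0.06551 - 0.0184i)|1⟩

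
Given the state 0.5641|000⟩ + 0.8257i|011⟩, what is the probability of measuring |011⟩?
0.6818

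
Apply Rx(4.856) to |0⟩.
-0.756|0⟩ - 0.6546i|1⟩

Rx(4.856) = [[cos(θ/2), −i·sin(θ/2)], [−i·sin(θ/2), cos(θ/2)]]; θ = 4.856, cos(θ/2) ≈ -0.756015, sin(θ/2) ≈ 0.654554.
With a = amp(|0⟩) = 1 and b = amp(|1⟩) = 0:
new amp(|0⟩) = (-0.756015)·a + (-0.654554i)·b = -0.756
new amp(|1⟩) = (-0.654554i)·a + (-0.756015)·b = -0.6546i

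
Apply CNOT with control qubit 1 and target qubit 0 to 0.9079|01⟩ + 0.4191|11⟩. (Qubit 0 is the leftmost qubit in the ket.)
0.4191|01⟩ + 0.9079|11⟩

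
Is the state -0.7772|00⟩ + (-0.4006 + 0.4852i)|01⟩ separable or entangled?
Separable

Writing the state as a|00⟩ + b|01⟩ + c|10⟩ + d|11⟩, it is a product state iff ad − bc = 0.
Here (a, b, c, d) = (-0.7772, (-0.4006 + 0.4852i), 0, 0): ad − bc = (-0.7772)(0) − (-0.4006 + 0.4852i)(0) = 0, so the state is separable.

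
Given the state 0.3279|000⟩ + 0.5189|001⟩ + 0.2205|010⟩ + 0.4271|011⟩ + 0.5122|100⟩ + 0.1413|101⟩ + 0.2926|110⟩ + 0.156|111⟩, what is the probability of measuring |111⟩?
0.02434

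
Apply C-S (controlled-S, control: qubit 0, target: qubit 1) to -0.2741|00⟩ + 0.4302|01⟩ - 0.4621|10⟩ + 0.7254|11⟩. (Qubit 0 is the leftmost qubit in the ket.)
-0.2741|00⟩ + 0.4302|01⟩ - 0.4621|10⟩ + 0.7254i|11⟩

C-S leaves the control-|0⟩ kets |00⟩, |01⟩ unchanged and applies S to qubit 1 on the control-|1⟩ pair (|10⟩, |11⟩).
S = [[1, 0], [0, i]].
With a = amp(|10⟩) = -0.4621 and b = amp(|11⟩) = 0.7254:
new amp(|10⟩) = (1)·a = -0.4621
new amp(|11⟩) = (i)·b = 0.7254i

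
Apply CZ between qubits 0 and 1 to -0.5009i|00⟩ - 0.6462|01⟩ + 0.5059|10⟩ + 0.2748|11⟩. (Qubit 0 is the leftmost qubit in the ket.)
-0.5009i|00⟩ - 0.6462|01⟩ + 0.5059|10⟩ - 0.2748|11⟩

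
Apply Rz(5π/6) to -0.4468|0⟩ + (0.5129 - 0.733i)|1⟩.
(-0.1156 + 0.4316i)|0⟩ + (0.8408 + 0.3057i)|1⟩

Rz(5π/6) = [[e^(−iθ/2), 0], [0, e^(iθ/2)]] with e^(±iθ/2) = cos(θ/2) ± i·sin(θ/2); θ = 5π/6, cos(θ/2) ≈ 0.258819, sin(θ/2) ≈ 0.965926.
With a = amp(|0⟩) = -0.4468 and b = amp(|1⟩) = (0.5129 - 0.733i):
new amp(|0⟩) = (0.258819 - 0.965926i)·a = (-0.1156 + 0.4316i)
new amp(|1⟩) = (0.258819 + 0.965926i)·b = (0.8408 + 0.3057i)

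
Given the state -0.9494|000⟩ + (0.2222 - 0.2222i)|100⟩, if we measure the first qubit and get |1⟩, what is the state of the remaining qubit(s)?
(1/√2 - (1/√2)i)|00⟩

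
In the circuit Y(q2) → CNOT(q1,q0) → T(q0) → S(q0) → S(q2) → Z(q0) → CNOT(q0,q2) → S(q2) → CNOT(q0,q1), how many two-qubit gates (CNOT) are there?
3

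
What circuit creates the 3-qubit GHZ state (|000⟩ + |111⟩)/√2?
H(q0) → CNOT(q0,q1) → CNOT(q0,q2)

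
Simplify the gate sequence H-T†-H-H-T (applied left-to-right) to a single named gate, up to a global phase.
H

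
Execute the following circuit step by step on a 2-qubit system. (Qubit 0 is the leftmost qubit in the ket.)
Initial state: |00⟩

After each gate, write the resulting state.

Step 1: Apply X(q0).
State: |10⟩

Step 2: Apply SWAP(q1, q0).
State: |01⟩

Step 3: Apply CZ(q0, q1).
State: |01⟩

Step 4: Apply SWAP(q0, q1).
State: |10⟩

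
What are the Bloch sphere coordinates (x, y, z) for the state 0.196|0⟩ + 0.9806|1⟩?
(0.3844, 0, -0.9232)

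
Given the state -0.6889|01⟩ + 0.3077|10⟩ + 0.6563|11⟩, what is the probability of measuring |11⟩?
0.4307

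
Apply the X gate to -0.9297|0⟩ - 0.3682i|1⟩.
-0.3682i|0⟩ - 0.9297|1⟩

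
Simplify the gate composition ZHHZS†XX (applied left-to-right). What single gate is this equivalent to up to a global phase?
S†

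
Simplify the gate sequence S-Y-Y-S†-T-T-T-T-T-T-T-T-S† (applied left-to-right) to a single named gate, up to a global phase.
S†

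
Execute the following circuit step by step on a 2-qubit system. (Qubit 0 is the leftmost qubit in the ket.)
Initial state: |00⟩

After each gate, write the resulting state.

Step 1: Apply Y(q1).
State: i|01⟩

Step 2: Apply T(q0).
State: i|01⟩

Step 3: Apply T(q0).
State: i|01⟩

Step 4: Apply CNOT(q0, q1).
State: i|01⟩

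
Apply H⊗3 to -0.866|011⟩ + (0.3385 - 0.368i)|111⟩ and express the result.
(-0.1865 - 0.1301i)|000⟩ + (0.1865 + 0.1301i)|001⟩ + (0.1865 + 0.1301i)|010⟩ + (-0.1865 - 0.1301i)|011⟩ + (-0.4259 + 0.1301i)|100⟩ + (0.4259 - 0.1301i)|101⟩ + (0.4259 - 0.1301i)|110⟩ + (-0.4259 + 0.1301i)|111⟩

H⊗3 gives amp(|y⟩) = (1/2√2) Σ_x (−1)^(x·y) amp(|x⟩), where x·y is the number of positions in which both x and y have a 1.
|000⟩: (-0.866 + (0.3385 - 0.368i))/(2√2) = (-0.1865 - 0.1301i)
|001⟩: (0.866 - (0.3385 - 0.368i))/(2√2) = (0.1865 + 0.1301i)
|010⟩: (0.866 - (0.3385 - 0.368i))/(2√2) = (0.1865 + 0.1301i)
|011⟩: (-0.866 + (0.3385 - 0.368i))/(2√2) = (-0.1865 - 0.1301i)
|100⟩: (-0.866 - (0.3385 - 0.368i))/(2√2) = (-0.4259 + 0.1301i)
|101⟩: (0.866 + (0.3385 - 0.368i))/(2√2) = (0.4259 - 0.1301i)
|110⟩: (0.866 + (0.3385 - 0.368i))/(2√2) = (0.4259 - 0.1301i)
|111⟩: (-0.866 - (0.3385 - 0.368i))/(2√2) = (-0.4259 + 0.1301i)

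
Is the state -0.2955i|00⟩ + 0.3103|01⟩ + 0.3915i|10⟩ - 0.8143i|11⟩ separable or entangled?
Entangled

Writing the state as a|00⟩ + b|01⟩ + c|10⟩ + d|11⟩, it is a product state iff ad − bc = 0.
Here (a, b, c, d) = (-0.2955i, 0.3103, 0.3915i, -0.8143i): ad − bc = (-0.2955i)(-0.8143i) − (0.3103)(0.3915i) = (-0.2406 - 0.1215i) ≠ 0, so the state is entangled.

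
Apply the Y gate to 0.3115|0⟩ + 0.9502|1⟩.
-0.9502i|0⟩ + 0.3115i|1⟩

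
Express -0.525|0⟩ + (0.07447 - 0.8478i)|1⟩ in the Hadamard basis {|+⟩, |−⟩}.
(-0.3186 - 0.5995i)|+⟩ + (-0.4239 + 0.5995i)|−⟩

With |ψ⟩ = α|0⟩ + β|1⟩, the Hadamard-basis coefficients are ⟨+|ψ⟩ = (α + β)/√2 and ⟨−|ψ⟩ = (α − β)/√2.
Here α = -0.525, β = (0.07447 - 0.8478i): (α + β)/√2 = (-0.3186 - 0.5995i), (α − β)/√2 = (-0.4239 + 0.5995i).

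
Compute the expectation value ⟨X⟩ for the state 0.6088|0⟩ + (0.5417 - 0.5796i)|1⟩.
0.6596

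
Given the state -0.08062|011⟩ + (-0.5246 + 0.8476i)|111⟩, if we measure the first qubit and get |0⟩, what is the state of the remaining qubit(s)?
-|11⟩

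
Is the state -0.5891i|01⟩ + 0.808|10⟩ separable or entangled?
Entangled

Writing the state as a|00⟩ + b|01⟩ + c|10⟩ + d|11⟩, it is a product state iff ad − bc = 0.
Here (a, b, c, d) = (0, -0.5891i, 0.808, 0): ad − bc = (0)(0) − (-0.5891i)(0.808) = 0.476i ≠ 0, so the state is entangled.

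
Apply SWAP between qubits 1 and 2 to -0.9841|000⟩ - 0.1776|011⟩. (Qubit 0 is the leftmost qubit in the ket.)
-0.9841|000⟩ - 0.1776|011⟩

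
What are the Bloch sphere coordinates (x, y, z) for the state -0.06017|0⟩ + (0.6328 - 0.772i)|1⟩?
(-0.07615, 0.0929, -0.9928)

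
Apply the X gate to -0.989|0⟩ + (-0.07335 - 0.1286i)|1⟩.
(-0.07335 - 0.1286i)|0⟩ - 0.989|1⟩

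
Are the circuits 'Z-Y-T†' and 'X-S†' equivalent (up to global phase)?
No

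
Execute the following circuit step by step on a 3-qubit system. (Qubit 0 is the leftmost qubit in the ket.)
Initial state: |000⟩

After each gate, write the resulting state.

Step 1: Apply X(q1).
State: |010⟩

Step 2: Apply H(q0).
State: 1/√2|010⟩ + 1/√2|110⟩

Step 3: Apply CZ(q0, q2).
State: 1/√2|010⟩ + 1/√2|110⟩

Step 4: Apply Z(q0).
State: 1/√2|010⟩ - 1/√2|110⟩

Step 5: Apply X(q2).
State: 1/√2|011⟩ - 1/√2|111⟩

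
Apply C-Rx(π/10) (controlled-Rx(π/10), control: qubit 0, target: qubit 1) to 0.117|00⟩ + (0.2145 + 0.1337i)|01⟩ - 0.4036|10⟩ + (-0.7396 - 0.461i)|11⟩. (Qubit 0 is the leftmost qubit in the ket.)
0.117|00⟩ + (0.2145 + 0.1337i)|01⟩ + (-0.4707 + 0.1157i)|10⟩ + (-0.7305 - 0.3922i)|11⟩

C-Rx(π/10) leaves the control-|0⟩ kets |00⟩, |01⟩ unchanged and applies Rx(π/10) to qubit 1 on the control-|1⟩ pair (|10⟩, |11⟩).
Rx(π/10) = [[cos(θ/2), −i·sin(θ/2)], [−i·sin(θ/2), cos(θ/2)]]; θ = π/10, cos(θ/2) ≈ 0.987688, sin(θ/2) ≈ 0.156434.
With a = amp(|10⟩) = -0.4036 and b = amp(|11⟩) = (-0.7396 - 0.461i):
new amp(|10⟩) = (0.987688)·a + (-0.156434i)·b = (-0.4707 + 0.1157i)
new amp(|11⟩) = (-0.156434i)·a + (0.987688)·b = (-0.7305 - 0.3922i)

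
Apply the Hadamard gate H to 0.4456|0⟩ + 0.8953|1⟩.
0.9482|0⟩ - 0.318|1⟩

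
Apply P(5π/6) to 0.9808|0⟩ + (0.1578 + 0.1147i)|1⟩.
0.9808|0⟩ + (-0.194 - 0.02043i)|1⟩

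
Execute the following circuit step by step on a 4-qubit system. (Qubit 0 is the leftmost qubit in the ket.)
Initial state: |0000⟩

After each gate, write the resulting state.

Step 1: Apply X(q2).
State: |0010⟩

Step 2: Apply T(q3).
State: |0010⟩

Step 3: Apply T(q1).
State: |0010⟩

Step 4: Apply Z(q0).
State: |0010⟩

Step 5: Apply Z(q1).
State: |0010⟩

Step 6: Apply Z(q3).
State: |0010⟩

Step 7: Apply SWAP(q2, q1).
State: |0100⟩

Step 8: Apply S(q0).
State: |0100⟩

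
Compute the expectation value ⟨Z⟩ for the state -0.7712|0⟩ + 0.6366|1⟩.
0.1895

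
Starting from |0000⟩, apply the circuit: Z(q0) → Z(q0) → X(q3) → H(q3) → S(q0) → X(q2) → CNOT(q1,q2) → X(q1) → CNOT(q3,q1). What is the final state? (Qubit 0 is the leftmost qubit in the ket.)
-1/√2|0011⟩ + 1/√2|0110⟩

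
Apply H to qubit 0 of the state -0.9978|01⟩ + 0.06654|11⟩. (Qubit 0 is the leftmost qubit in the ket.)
-0.6585|01⟩ - 0.7526|11⟩

H on qubit 0 mixes each pair of kets that differ only in qubit 0: amplitudes (a, b) of (|…0…⟩, |…1…⟩) become ((a + b)/√2, (a − b)/√2). Kets absent from the input have amplitude 0.
(|01⟩, |11⟩): (a, b) = (-0.9978, 0.06654) → (-0.6585, -0.7526)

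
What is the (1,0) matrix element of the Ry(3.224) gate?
0.9992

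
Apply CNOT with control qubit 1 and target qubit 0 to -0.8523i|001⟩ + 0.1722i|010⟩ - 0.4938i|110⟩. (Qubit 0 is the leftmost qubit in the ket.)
-0.8523i|001⟩ - 0.4938i|010⟩ + 0.1722i|110⟩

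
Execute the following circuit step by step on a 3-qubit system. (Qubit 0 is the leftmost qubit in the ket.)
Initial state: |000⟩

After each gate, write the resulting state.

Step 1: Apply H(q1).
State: 1/√2|000⟩ + 1/√2|010⟩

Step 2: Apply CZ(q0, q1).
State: 1/√2|000⟩ + 1/√2|010⟩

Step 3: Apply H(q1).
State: |000⟩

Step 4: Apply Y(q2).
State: i|001⟩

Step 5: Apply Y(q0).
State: -|101⟩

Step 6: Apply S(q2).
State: -i|101⟩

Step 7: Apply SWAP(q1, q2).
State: -i|110⟩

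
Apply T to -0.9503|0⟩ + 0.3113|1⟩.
-0.9503|0⟩ + (0.2201 + 0.2201i)|1⟩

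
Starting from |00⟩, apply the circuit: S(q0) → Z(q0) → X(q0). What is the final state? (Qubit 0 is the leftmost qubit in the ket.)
|10⟩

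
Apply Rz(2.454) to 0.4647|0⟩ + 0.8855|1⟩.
(0.1566 - 0.4375i)|0⟩ + (0.2985 + 0.8337i)|1⟩

Rz(2.454) = [[e^(−iθ/2), 0], [0, e^(iθ/2)]] with e^(±iθ/2) = cos(θ/2) ± i·sin(θ/2); θ = 2.454, cos(θ/2) ≈ 0.337064, sin(θ/2) ≈ 0.941482.
With a = amp(|0⟩) = 0.4647 and b = amp(|1⟩) = 0.8855:
new amp(|0⟩) = (0.337064 - 0.941482i)·a = (0.1566 - 0.4375i)
new amp(|1⟩) = (0.337064 + 0.941482i)·b = (0.2985 + 0.8337i)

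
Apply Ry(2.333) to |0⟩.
0.3934|0⟩ + 0.9194|1⟩

Ry(2.333) = [[cos(θ/2), −sin(θ/2)], [sin(θ/2), cos(θ/2)]]; θ = 2.333, cos(θ/2) ≈ 0.393372, sin(θ/2) ≈ 0.919379.
With a = amp(|0⟩) = 1 and b = amp(|1⟩) = 0:
new amp(|0⟩) = (0.393372)·a + (-0.919379)·b = 0.3934
new amp(|1⟩) = (0.919379)·a + (0.393372)·b = 0.9194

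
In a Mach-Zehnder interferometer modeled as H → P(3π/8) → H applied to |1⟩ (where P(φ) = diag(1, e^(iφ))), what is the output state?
(0.3087 - 0.4619i)|0⟩ + (0.6913 + 0.4619i)|1⟩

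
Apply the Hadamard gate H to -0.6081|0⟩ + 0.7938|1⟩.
0.1313|0⟩ - 0.9913|1⟩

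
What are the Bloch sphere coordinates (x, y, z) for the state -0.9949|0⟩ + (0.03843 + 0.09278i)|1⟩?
(-0.07647, -0.1846, 0.9797)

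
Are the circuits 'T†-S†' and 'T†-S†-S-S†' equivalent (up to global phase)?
Yes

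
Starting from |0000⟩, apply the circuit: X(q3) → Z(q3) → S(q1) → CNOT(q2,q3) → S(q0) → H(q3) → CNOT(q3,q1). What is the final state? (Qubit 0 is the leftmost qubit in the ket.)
-1/√2|0000⟩ + 1/√2|0101⟩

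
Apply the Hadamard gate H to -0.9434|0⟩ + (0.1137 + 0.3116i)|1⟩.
(-0.5867 + 0.2203i)|0⟩ + (-0.7475 - 0.2203i)|1⟩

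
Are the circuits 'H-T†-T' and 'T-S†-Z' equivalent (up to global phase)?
No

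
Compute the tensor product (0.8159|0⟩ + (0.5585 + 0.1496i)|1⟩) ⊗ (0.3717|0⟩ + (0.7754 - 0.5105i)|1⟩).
0.3033|00⟩ + (0.6326 - 0.4165i)|01⟩ + (0.2076 + 0.05561i)|10⟩ + (0.5094 - 0.1691i)|11⟩

amp(|b₁b₂…⟩) = product of the factor amplitudes for bits b₁, b₂, …; only kets whose every factor amplitude is nonzero survive.
|00⟩: (0.8159)(0.3717) = 0.3033
|01⟩: (0.8159)(0.7754 - 0.5105i) = (0.6326 - 0.4165i)
|10⟩: (0.5585 + 0.1496i)(0.3717) = (0.2076 + 0.05561i)
|11⟩: (0.5585 + 0.1496i)(0.7754 - 0.5105i) = (0.5094 - 0.1691i)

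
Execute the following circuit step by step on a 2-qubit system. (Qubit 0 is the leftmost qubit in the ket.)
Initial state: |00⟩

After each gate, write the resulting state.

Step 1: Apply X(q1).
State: |01⟩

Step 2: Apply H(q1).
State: 1/√2|00⟩ - 1/√2|01⟩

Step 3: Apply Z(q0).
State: 1/√2|00⟩ - 1/√2|01⟩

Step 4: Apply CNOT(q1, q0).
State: 1/√2|00⟩ - 1/√2|11⟩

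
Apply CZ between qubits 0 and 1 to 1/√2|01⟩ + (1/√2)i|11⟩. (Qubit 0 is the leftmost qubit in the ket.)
1/√2|01⟩ - (1/√2)i|11⟩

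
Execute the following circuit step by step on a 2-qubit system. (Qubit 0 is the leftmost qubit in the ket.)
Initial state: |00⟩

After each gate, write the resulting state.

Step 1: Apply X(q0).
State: |10⟩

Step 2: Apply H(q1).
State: 1/√2|10⟩ + 1/√2|11⟩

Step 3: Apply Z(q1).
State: 1/√2|10⟩ - 1/√2|11⟩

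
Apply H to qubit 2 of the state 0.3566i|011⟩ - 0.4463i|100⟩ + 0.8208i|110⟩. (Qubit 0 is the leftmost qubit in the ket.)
0.2522i|010⟩ - 0.2522i|011⟩ - 0.3156i|100⟩ - 0.3156i|101⟩ + 0.5804i|110⟩ + 0.5804i|111⟩

H on qubit 2 mixes each pair of kets that differ only in qubit 2: amplitudes (a, b) of (|…0…⟩, |…1…⟩) become ((a + b)/√2, (a − b)/√2). Kets absent from the input have amplitude 0.
(|010⟩, |011⟩): (a, b) = (0, 0.3566i) → (0.2522i, -0.2522i)
(|100⟩, |101⟩): (a, b) = (-0.4463i, 0) → (-0.3156i, -0.3156i)
(|110⟩, |111⟩): (a, b) = (0.8208i, 0) → (0.5804i, 0.5804i)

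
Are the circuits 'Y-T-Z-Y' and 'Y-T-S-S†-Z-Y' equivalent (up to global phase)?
Yes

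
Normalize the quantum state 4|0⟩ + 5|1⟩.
0.6247|0⟩ + 0.7809|1⟩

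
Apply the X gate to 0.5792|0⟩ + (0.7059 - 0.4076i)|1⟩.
(0.7059 - 0.4076i)|0⟩ + 0.5792|1⟩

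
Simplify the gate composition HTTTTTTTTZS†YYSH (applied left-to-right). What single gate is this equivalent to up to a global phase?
X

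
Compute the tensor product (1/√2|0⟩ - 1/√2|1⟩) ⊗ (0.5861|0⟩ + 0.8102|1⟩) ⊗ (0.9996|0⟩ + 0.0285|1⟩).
0.4143|000⟩ + 0.01181|001⟩ + 0.5727|010⟩ + 0.01633|011⟩ - 0.4143|100⟩ - 0.01181|101⟩ - 0.5727|110⟩ - 0.01633|111⟩

amp(|b₁b₂…⟩) = product of the factor amplitudes for bits b₁, b₂, …; only kets whose every factor amplitude is nonzero survive.
|000⟩: (1/√2)(0.5861)(0.9996) = 0.4143
|001⟩: (1/√2)(0.5861)(0.0285) = 0.01181
|010⟩: (1/√2)(0.8102)(0.9996) = 0.5727
|011⟩: (1/√2)(0.8102)(0.0285) = 0.01633
|100⟩: (-1/√2)(0.5861)(0.9996) = -0.4143
|101⟩: (-1/√2)(0.5861)(0.0285) = -0.01181
|110⟩: (-1/√2)(0.8102)(0.9996) = -0.5727
|111⟩: (-1/√2)(0.8102)(0.0285) = -0.01633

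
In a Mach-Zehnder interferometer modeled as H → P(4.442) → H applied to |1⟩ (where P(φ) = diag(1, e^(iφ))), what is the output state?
(0.6336 + 0.4818i)|0⟩ + (0.3664 - 0.4818i)|1⟩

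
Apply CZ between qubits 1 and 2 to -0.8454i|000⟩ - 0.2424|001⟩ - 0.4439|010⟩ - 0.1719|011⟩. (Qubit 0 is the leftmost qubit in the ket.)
-0.8454i|000⟩ - 0.2424|001⟩ - 0.4439|010⟩ + 0.1719|011⟩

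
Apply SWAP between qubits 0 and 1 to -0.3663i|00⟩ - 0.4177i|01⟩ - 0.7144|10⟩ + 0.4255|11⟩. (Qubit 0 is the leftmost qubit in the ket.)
-0.3663i|00⟩ - 0.7144|01⟩ - 0.4177i|10⟩ + 0.4255|11⟩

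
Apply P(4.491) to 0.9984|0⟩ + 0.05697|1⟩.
0.9984|0⟩ + (-0.01251 - 0.05558i)|1⟩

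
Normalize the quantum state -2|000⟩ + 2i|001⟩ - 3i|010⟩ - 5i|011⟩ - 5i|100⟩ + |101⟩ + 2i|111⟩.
-0.2357|000⟩ + 0.2357i|001⟩ - (1/√8)i|010⟩ - 0.5893i|011⟩ - 0.5893i|100⟩ + 0.1179|101⟩ + 0.2357i|111⟩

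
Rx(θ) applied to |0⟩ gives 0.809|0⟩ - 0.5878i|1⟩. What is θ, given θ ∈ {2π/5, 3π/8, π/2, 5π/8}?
2π/5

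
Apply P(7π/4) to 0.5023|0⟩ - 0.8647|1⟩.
0.5023|0⟩ + (-0.6114 + 0.6114i)|1⟩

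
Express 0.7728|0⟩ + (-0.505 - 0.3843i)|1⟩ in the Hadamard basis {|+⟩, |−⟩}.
(0.1894 - 0.2717i)|+⟩ + (0.9035 + 0.2717i)|−⟩

With |ψ⟩ = α|0⟩ + β|1⟩, the Hadamard-basis coefficients are ⟨+|ψ⟩ = (α + β)/√2 and ⟨−|ψ⟩ = (α − β)/√2.
Here α = 0.7728, β = (-0.505 - 0.3843i): (α + β)/√2 = (0.1894 - 0.2717i), (α − β)/√2 = (0.9035 + 0.2717i).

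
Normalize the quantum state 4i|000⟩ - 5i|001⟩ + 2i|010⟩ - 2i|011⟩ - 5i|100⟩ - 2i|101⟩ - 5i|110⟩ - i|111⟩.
0.3922i|000⟩ - 0.4903i|001⟩ + 0.1961i|010⟩ - 0.1961i|011⟩ - 0.4903i|100⟩ - 0.1961i|101⟩ - 0.4903i|110⟩ - 0.09806i|111⟩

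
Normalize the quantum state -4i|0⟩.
-i|0⟩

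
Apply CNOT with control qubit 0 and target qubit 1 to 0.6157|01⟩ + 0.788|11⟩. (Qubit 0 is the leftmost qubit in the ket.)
0.6157|01⟩ + 0.788|10⟩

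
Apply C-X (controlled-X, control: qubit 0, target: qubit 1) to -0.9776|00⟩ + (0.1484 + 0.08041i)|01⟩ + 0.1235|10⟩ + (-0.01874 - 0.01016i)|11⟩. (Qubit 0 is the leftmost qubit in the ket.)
-0.9776|00⟩ + (0.1484 + 0.08041i)|01⟩ + (-0.01874 - 0.01016i)|10⟩ + 0.1235|11⟩

C-X leaves the control-|0⟩ kets |00⟩, |01⟩ unchanged and applies X to qubit 1 on the control-|1⟩ pair (|10⟩, |11⟩).
X = [[0, 1], [1, 0]].
With a = amp(|10⟩) = 0.1235 and b = amp(|11⟩) = (-0.01874 - 0.01016i):
new amp(|10⟩) = (1)·b = (-0.01874 - 0.01016i)
new amp(|11⟩) = (1)·a = 0.1235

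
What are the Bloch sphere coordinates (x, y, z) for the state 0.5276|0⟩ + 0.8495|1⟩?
(0.8964, 0, -0.4433)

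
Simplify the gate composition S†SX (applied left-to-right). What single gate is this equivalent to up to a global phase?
X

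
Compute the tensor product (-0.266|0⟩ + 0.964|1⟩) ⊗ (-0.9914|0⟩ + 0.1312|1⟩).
0.2637|00⟩ - 0.0349|01⟩ - 0.9557|10⟩ + 0.1265|11⟩

amp(|b₁b₂…⟩) = product of the factor amplitudes for bits b₁, b₂, …; only kets whose every factor amplitude is nonzero survive.
|00⟩: (-0.266)(-0.9914) = 0.2637
|01⟩: (-0.266)(0.1312) = -0.0349
|10⟩: (0.964)(-0.9914) = -0.9557
|11⟩: (0.964)(0.1312) = 0.1265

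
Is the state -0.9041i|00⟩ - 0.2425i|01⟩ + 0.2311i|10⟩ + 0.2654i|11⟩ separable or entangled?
Entangled

Writing the state as a|00⟩ + b|01⟩ + c|10⟩ + d|11⟩, it is a product state iff ad − bc = 0.
Here (a, b, c, d) = (-0.9041i, -0.2425i, 0.2311i, 0.2654i): ad − bc = (-0.9041i)(0.2654i) − (-0.2425i)(0.2311i) = 0.1839 ≠ 0, so the state is entangled.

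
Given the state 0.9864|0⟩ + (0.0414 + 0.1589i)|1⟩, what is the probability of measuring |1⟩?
0.02696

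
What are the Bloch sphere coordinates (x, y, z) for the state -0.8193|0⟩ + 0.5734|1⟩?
(-0.9396, 0, 0.3425)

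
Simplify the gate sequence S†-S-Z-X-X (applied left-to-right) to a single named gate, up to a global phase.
Z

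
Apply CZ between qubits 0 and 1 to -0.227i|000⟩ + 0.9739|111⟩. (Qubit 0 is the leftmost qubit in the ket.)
-0.227i|000⟩ - 0.9739|111⟩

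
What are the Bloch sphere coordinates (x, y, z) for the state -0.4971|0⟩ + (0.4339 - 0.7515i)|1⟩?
(-0.4314, 0.7471, -0.5059)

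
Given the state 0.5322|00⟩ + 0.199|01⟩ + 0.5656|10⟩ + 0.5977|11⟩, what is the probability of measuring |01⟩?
0.0396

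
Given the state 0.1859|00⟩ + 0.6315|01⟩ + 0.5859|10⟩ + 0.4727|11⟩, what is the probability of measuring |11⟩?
0.2234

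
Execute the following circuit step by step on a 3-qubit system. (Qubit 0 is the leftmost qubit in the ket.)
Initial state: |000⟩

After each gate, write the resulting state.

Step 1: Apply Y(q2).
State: i|001⟩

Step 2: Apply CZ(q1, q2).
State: i|001⟩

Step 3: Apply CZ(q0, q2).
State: i|001⟩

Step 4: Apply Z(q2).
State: -i|001⟩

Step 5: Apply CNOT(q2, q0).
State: -i|101⟩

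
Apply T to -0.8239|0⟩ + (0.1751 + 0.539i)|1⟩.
-0.8239|0⟩ + (-0.2573 + 0.5049i)|1⟩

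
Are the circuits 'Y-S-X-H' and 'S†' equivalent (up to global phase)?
No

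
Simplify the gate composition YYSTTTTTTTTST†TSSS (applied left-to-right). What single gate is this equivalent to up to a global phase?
S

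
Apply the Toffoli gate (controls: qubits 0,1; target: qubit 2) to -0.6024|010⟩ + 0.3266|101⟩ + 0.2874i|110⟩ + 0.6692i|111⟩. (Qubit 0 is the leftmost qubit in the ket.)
-0.6024|010⟩ + 0.3266|101⟩ + 0.6692i|110⟩ + 0.2874i|111⟩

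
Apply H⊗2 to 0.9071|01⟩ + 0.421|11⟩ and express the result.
0.6641|00⟩ - 0.6641|01⟩ + 0.2431|10⟩ - 0.2431|11⟩

H⊗2 gives amp(|y⟩) = (1/2) Σ_x (−1)^(x·y) amp(|x⟩), where x·y is the number of positions in which both x and y have a 1.
|00⟩: (0.9071 + 0.421)/2 = 0.6641
|01⟩: (-0.9071 - 0.421)/2 = -0.6641
|10⟩: (0.9071 - 0.421)/2 = 0.2431
|11⟩: (-0.9071 + 0.421)/2 = -0.2431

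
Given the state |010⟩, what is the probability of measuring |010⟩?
1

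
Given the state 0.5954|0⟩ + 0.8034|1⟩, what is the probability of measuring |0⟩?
0.3545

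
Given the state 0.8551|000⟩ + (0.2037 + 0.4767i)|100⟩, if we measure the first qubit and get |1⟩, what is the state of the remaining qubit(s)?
(0.3929 + 0.9196i)|00⟩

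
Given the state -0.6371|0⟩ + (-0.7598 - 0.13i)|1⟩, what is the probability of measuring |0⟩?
0.4059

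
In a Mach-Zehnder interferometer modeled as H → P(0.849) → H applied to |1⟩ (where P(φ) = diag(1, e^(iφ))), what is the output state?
(0.1696 - 0.3753i)|0⟩ + (0.8304 + 0.3753i)|1⟩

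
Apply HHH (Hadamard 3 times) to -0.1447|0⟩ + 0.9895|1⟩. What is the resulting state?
0.5974|0⟩ - 0.802|1⟩

H² = I, so H^3 = H: a single Hadamard. With (a, b) = (-0.1447, 0.9895), H gives ((a + b)/√2, (a − b)/√2) = (0.5974, -0.802).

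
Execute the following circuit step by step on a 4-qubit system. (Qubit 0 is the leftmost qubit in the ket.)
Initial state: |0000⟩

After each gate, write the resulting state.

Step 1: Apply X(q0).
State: |1000⟩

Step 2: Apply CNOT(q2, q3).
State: |1000⟩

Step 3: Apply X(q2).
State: |1010⟩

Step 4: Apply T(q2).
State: (1/√2 + (1/√2)i)|1010⟩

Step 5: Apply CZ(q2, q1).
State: (1/√2 + (1/√2)i)|1010⟩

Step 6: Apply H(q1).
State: (1/2 + (1/2)i)|1010⟩ + (1/2 + (1/2)i)|1110⟩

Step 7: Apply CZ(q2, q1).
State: (1/2 + (1/2)i)|1010⟩ + (-1/2 - (1/2)i)|1110⟩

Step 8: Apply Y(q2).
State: (1/2 - (1/2)i)|1000⟩ + (-1/2 + (1/2)i)|1100⟩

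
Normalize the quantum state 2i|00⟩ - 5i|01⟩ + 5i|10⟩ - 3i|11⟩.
0.252i|00⟩ - 0.6299i|01⟩ + 0.6299i|10⟩ - (1/√7)i|11⟩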